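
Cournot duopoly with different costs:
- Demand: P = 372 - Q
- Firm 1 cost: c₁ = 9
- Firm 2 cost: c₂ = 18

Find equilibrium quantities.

q₁* = 124.0, q₂* = 115.0

Work:
Reaction: q₁ = (372 - 9 - q₂)/2
Reaction: q₂ = (372 - 18 - q₁)/2
Solve simultaneously:
q₁* = (372 - 2×9 + 18)/3 = 124.0
q₂* = (372 - 2×18 + 9)/3 = 115.0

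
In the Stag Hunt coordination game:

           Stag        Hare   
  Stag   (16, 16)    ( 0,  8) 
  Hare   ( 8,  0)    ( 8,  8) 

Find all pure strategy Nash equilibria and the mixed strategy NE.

Pure NE: (Stag, Stag) and (Hare, Hare); Mixed NE: p = 0.5, q = 0.5

Work:
Check pure NE:
(Stag, Stag): (16, 16) - no unilateral deviation beneficial
(Hare, Hare): (8, 8) - no unilateral deviation beneficial
Mixed NE: P1 plays Stag with p = 0.5, P2 plays Stag with q = 0.5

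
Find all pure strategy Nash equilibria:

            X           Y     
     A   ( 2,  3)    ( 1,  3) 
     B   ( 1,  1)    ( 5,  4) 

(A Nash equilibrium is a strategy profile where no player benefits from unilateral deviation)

Nash equilibrium: (A, X), (B, Y)

Work:
Best responses:
  P1 vs X: payoffs [2, 1] → best response A (payoff 2)
  P1 vs Y: payoffs [1, 5] → best response B (payoff 5)
  P2 vs A: payoffs [3, 3] → best response X/Y (payoff 3)
  P2 vs B: payoffs [1, 4] → best response Y (payoff 4)
Mutual best responses: (A,X), (B,Y) → Nash equilibria.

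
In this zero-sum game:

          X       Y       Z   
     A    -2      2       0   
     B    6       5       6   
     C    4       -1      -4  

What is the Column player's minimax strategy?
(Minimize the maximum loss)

Column should play Y, value = 5

Work:
Column player minimizes Row's maximum payoff:
Column X: max payoff to Row = 6
Column Y: max payoff to Row = 5
Column Z: max payoff to Row = 6
Minimum is 5, achieved by column Y.
Minimax strategy: Y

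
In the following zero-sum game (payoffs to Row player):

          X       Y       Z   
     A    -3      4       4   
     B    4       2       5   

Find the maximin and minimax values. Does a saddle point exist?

Maximin = 2, Minimax = 4, Saddle: False

Work:
Row minimums: [-3, 2] → maximin = 2
Column maximums: [4, 4, 5] → minimax = 4
No saddle point (maximin ≠ minimax). Mixed strategy needed.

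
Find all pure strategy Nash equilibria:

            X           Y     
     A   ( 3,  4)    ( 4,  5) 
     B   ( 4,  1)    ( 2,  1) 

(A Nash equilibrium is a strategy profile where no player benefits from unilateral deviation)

Nash equilibrium: (A, Y), (B, X)

Work:
Best responses:
  P1 vs X: payoffs [3, 4] → best response B (payoff 4)
  P1 vs Y: payoffs [4, 2] → best response A (payoff 4)
  P2 vs A: payoffs [4, 5] → best response Y (payoff 5)
  P2 vs B: payoffs [1, 1] → best response X/Y (payoff 1)
Mutual best responses: (A,Y), (B,X) → Nash equilibria.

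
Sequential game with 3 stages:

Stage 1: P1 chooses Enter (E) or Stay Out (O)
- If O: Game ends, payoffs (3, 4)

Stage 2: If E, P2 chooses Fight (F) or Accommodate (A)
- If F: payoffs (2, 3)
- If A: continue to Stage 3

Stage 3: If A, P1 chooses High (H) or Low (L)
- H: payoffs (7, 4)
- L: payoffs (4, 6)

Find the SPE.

SPE: (E, A, H); Outcome (7, 4)

Work:
Stage 3: P1 chooses H (7 vs 4)
Stage 2: P2: F->3, A->4 (anticipating H). Choose A
Stage 1: P1: O->3, E->7 (anticipating A, H). Choose E
SPE path: E -> A -> H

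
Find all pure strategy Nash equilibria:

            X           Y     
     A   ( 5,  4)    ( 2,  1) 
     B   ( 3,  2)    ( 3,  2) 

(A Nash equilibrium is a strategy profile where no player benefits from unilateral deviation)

Nash equilibrium: (A, X), (B, Y)

Work:
Best responses:
  P1 vs X: payoffs [5, 3] → best response A (payoff 5)
  P1 vs Y: payoffs [2, 3] → best response B (payoff 3)
  P2 vs A: payoffs [4, 1] → best response X (payoff 4)
  P2 vs B: payoffs [2, 2] → best response X/Y (payoff 2)
Mutual best responses: (A,X), (B,Y) → Nash equilibria.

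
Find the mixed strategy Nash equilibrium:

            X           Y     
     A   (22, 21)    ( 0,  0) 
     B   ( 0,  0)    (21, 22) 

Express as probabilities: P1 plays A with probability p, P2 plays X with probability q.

p = 0.5116, q = 0.4884

Work:
Find probabilities that make opponent indifferent:
P2 chooses q to make P1 indifferent between A and B
P1 chooses p to make P2 indifferent between X and Y
Mixed NE: P1 plays (A: 0.5116, B: 0.4884), P2 plays (X: 0.4884, Y: 0.5116)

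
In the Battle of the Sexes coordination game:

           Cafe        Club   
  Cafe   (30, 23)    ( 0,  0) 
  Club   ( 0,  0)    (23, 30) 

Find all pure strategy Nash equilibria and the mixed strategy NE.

Pure NE: (Cafe, Cafe) and (Club, Club); Mixed NE: p = 0.566, q = 0.434

Work:
Check pure NE:
(Cafe, Cafe): (30, 23) - no unilateral deviation beneficial
(Club, Club): (23, 30) - no unilateral deviation beneficial
Mixed NE: P1 plays Cafe with p = 0.566, P2 plays Cafe with q = 0.434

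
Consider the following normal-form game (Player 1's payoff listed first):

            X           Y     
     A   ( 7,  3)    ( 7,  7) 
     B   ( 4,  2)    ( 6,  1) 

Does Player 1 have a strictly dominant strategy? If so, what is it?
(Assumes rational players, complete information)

Yes, Player 1's strictly dominant strategy is A

Work:
A strategy strictly dominates another if it gives a strictly higher payoff against every opponent action. Compare each pair of P1's strategies column-by-column:
  A vs B: [7 vs 4, 7 vs 6] → A strictly dominates B
  B vs A: [4 vs 7, 6 vs 7] → B does not strictly dominate A (column X: 4 ≤ 7)
A strictly dominates every other strategy → strictly dominant.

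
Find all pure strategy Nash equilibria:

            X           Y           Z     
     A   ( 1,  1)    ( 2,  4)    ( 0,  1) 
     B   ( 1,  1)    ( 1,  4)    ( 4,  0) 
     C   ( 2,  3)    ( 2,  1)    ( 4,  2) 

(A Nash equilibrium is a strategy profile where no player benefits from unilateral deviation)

Nash equilibrium: (A, Y), (C, X)

Work:
Best responses:
  P1 vs X: payoffs [1, 1, 2] → best response C (payoff 2)
  P1 vs Y: payoffs [2, 1, 2] → best response A/C (payoff 2)
  P1 vs Z: payoffs [0, 4, 4] → best response B/C (payoff 4)
  P2 vs A: payoffs [1, 4, 1] → best response Y (payoff 4)
  P2 vs B: payoffs [1, 4, 0] → best response Y (payoff 4)
  P2 vs C: payoffs [3, 1, 2] → best response X (payoff 3)
Mutual best responses: (A,Y), (C,X) → Nash equilibria.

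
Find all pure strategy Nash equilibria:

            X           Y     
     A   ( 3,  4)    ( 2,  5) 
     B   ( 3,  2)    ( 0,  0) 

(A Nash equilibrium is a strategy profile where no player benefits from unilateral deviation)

Nash equilibrium: (A, Y), (B, X)

Work:
Best responses:
  P1 vs X: payoffs [3, 3] → best response A/B (payoff 3)
  P1 vs Y: payoffs [2, 0] → best response A (payoff 2)
  P2 vs A: payoffs [4, 5] → best response Y (payoff 5)
  P2 vs B: payoffs [2, 0] → best response X (payoff 2)
Mutual best responses: (A,Y), (B,X) → Nash equilibria.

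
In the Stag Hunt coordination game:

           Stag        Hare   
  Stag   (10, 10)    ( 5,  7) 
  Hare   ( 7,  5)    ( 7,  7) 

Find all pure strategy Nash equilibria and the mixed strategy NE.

Pure NE: (Stag, Stag) and (Hare, Hare); Mixed NE: p = 0.4, q = 0.4

Work:
Check pure NE:
(Stag, Stag): (10, 10) - no unilateral deviation beneficial
(Hare, Hare): (7, 7) - no unilateral deviation beneficial
Mixed NE: P1 plays Stag with p = 0.4, P2 plays Stag with q = 0.4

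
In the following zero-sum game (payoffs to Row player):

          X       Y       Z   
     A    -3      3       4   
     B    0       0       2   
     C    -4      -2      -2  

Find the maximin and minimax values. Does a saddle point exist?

Maximin = 0, Minimax = 0, Saddle: True

Work:
Row minimums: [-3, 0, -4] → maximin = 0
Column maximums: [0, 3, 4] → minimax = 0
Saddle point exists! Game value = 0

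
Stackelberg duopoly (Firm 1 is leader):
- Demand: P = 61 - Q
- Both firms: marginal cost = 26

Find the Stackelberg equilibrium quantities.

q₁* (leader) = 17.5, q₂* (follower) = 8.75

Work:
Follower's reaction: q₂ = (a - c - q₁)/2
Leader substitutes: π₁ = q₁·(a - q₁ - (a-c-q₁)/2 - c)
FOC: q₁* = (61 - 26)/2 = 17.50
Then: q₂* = (61 - 26 - 17.5)/2 = 8.75
Leader has first-mover advantage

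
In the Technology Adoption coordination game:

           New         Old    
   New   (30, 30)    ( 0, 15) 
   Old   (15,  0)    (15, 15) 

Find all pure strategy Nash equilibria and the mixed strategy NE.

Pure NE: (New, New) and (Old, Old); Mixed NE: p = 0.5, q = 0.5

Work:
Check pure NE:
(New, New): (30, 30) - no unilateral deviation beneficial
(Old, Old): (15, 15) - no unilateral deviation beneficial
Mixed NE: P1 plays New with p = 0.5, P2 plays New with q = 0.5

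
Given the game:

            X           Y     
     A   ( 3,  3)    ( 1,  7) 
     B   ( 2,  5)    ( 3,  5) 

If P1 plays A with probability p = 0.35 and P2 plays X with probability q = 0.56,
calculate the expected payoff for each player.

E[P1] = 2.328, E[P2] = 4.916

Work:
E[P1] = p·q·π₁(A,X) + p·(1-q)·π₁(A,Y) + (1-p)·q·π₁(B,X) + (1-p)·(1-q)·π₁(B,Y)
= 0.35·0.56·3 + 0.35·0.44·1 + 0.65·0.56·2 + 0.65·0.44·3
= 2.328

E[P2] = 4.916 (similar calculation)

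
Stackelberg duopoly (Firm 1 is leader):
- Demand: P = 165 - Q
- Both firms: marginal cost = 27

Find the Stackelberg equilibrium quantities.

q₁* (leader) = 69.0, q₂* (follower) = 34.5

Work:
Follower's reaction: q₂ = (a - c - q₁)/2
Leader substitutes: π₁ = q₁·(a - q₁ - (a-c-q₁)/2 - c)
FOC: q₁* = (165 - 27)/2 = 69.00
Then: q₂* = (165 - 27 - 69.0)/2 = 34.50
Leader has first-mover advantage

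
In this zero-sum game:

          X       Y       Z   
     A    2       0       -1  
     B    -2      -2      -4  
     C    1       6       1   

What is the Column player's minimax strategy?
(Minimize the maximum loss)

Column should play Z, value = 1

Work:
Column player minimizes Row's maximum payoff:
Column X: max payoff to Row = 2
Column Y: max payoff to Row = 6
Column Z: max payoff to Row = 1
Minimum is 1, achieved by column Z.
Minimax strategy: Z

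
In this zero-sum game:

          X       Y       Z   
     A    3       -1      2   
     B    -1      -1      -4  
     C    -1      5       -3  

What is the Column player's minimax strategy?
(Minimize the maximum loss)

Column should play Z, value = 2

Work:
Column player minimizes Row's maximum payoff:
Column X: max payoff to Row = 3
Column Y: max payoff to Row = 5
Column Z: max payoff to Row = 2
Minimum is 2, achieved by column Z.
Minimax strategy: Z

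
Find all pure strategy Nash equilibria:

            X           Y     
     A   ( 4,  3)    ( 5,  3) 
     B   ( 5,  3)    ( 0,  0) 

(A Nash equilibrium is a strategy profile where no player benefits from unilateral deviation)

Nash equilibrium: (A, Y), (B, X)

Work:
Best responses:
  P1 vs X: payoffs [4, 5] → best response B (payoff 5)
  P1 vs Y: payoffs [5, 0] → best response A (payoff 5)
  P2 vs A: payoffs [3, 3] → best response X/Y (payoff 3)
  P2 vs B: payoffs [3, 0] → best response X (payoff 3)
Mutual best responses: (A,Y), (B,X) → Nash equilibria.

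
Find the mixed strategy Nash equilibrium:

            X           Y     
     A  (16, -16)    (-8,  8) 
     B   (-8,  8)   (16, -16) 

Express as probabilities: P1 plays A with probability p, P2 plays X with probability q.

p = 0.5, q = 0.5

Work:
Find probabilities that make opponent indifferent:
P2 chooses q to make P1 indifferent between A and B
P1 chooses p to make P2 indifferent between X and Y
Mixed NE: P1 plays (A: 0.5, B: 0.5), P2 plays (X: 0.5, Y: 0.5)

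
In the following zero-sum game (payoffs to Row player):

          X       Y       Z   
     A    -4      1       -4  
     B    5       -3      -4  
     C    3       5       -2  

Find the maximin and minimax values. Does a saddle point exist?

Maximin = -2, Minimax = -2, Saddle: True

Work:
Row minimums: [-4, -4, -2] → maximin = -2
Column maximums: [5, 5, -2] → minimax = -2
Saddle point exists! Game value = -2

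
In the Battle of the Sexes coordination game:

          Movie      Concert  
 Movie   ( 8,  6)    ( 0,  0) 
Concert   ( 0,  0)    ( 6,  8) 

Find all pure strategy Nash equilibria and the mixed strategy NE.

Pure NE: (Movie, Movie) and (Concert, Concert); Mixed NE: p = 0.5714, q = 0.4286

Work:
Check pure NE:
(Movie, Movie): (8, 6) - no unilateral deviation beneficial
(Concert, Concert): (6, 8) - no unilateral deviation beneficial
Mixed NE: P1 plays Movie with p = 0.5714, P2 plays Movie with q = 0.4286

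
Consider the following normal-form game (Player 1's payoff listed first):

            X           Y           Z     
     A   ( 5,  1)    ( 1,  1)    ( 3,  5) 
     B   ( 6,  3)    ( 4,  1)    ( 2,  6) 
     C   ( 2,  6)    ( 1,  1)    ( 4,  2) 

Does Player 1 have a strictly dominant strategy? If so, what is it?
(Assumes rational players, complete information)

No strictly dominant strategy exists for Player 1

Work:
A strategy strictly dominates another if it gives a strictly higher payoff against every opponent action. Compare each pair of P1's strategies column-by-column:
  A vs B: [5 vs 6, 1 vs 4, 3 vs 2] → A does not strictly dominate B (column X: 5 ≤ 6)
  A vs C: [5 vs 2, 1 vs 1, 3 vs 4] → A does not strictly dominate C (column Y: 1 ≤ 1)
  B vs A: [6 vs 5, 4 vs 1, 2 vs 3] → B does not strictly dominate A (column Z: 2 ≤ 3)
  B vs C: [6 vs 2, 4 vs 1, 2 vs 4] → B does not strictly dominate C (column Z: 2 ≤ 4)
  C vs A: [2 vs 5, 1 vs 1, 4 vs 3] → C does not strictly dominate A (column X: 2 ≤ 5)
  C vs B: [2 vs 6, 1 vs 4, 4 vs 2] → C does not strictly dominate B (column X: 2 ≤ 6)
No single strategy strictly dominates all others → no strictly dominant strategy.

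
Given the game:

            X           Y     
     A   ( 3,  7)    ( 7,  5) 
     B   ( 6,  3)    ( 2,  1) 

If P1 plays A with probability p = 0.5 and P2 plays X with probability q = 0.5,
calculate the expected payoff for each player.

E[P1] = 4.5, E[P2] = 4.0

Work:
E[P1] = p·q·π₁(A,X) + p·(1-q)·π₁(A,Y) + (1-p)·q·π₁(B,X) + (1-p)·(1-q)·π₁(B,Y)
= 0.5·0.5·3 + 0.5·0.5·7 + 0.5·0.5·6 + 0.5·0.5·2
= 4.5

E[P2] = 4.0 (similar calculation)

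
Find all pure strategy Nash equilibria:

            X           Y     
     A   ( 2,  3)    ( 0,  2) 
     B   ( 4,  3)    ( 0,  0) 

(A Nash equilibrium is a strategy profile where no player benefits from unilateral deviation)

Nash equilibrium: (B, X)

Work:
Best responses:
  P1 vs X: payoffs [2, 4] → best response B (payoff 4)
  P1 vs Y: payoffs [0, 0] → best response A/B (payoff 0)
  P2 vs A: payoffs [3, 2] → best response X (payoff 3)
  P2 vs B: payoffs [3, 0] → best response X (payoff 3)
Mutual best responses: (B,X) → Nash equilibria.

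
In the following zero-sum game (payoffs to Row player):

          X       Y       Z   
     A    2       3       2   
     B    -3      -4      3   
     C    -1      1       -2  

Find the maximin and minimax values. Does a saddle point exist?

Maximin = 2, Minimax = 2, Saddle: True

Work:
Row minimums: [2, -4, -2] → maximin = 2
Column maximums: [2, 3, 3] → minimax = 2
Saddle point exists! Game value = 2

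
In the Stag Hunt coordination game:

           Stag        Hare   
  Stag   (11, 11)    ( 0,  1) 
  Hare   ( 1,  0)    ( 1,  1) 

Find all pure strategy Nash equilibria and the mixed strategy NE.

Pure NE: (Stag, Stag) and (Hare, Hare); Mixed NE: p = 0.0909, q = 0.0909

Work:
Check pure NE:
(Stag, Stag): (11, 11) - no unilateral deviation beneficial
(Hare, Hare): (1, 1) - no unilateral deviation beneficial
Mixed NE: P1 plays Stag with p = 0.0909, P2 plays Stag with q = 0.0909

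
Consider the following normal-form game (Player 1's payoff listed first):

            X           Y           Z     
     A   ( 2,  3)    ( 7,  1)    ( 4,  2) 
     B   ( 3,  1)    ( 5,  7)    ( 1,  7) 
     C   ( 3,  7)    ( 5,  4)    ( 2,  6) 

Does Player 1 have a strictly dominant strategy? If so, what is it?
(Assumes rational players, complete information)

No strictly dominant strategy exists for Player 1

Work:
A strategy strictly dominates another if it gives a strictly higher payoff against every opponent action. Compare each pair of P1's strategies column-by-column:
  A vs B: [2 vs 3, 7 vs 5, 4 vs 1] → A does not strictly dominate B (column X: 2 ≤ 3)
  A vs C: [2 vs 3, 7 vs 5, 4 vs 2] → A does not strictly dominate C (column X: 2 ≤ 3)
  B vs A: [3 vs 2, 5 vs 7, 1 vs 4] → B does not strictly dominate A (column Y: 5 ≤ 7)
  B vs C: [3 vs 3, 5 vs 5, 1 vs 2] → B does not strictly dominate C (column X: 3 ≤ 3)
  C vs A: [3 vs 2, 5 vs 7, 2 vs 4] → C does not strictly dominate A (column Y: 5 ≤ 7)
  C vs B: [3 vs 3, 5 vs 5, 2 vs 1] → C does not strictly dominate B (column X: 3 ≤ 3)
No single strategy strictly dominates all others → no strictly dominant strategy.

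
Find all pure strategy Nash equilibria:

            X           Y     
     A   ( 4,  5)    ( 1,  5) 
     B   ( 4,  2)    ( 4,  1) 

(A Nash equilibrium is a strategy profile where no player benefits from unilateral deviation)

Nash equilibrium: (A, X), (B, X)

Work:
Best responses:
  P1 vs X: payoffs [4, 4] → best response A/B (payoff 4)
  P1 vs Y: payoffs [1, 4] → best response B (payoff 4)
  P2 vs A: payoffs [5, 5] → best response X/Y (payoff 5)
  P2 vs B: payoffs [2, 1] → best response X (payoff 2)
Mutual best responses: (A,X), (B,X) → Nash equilibria.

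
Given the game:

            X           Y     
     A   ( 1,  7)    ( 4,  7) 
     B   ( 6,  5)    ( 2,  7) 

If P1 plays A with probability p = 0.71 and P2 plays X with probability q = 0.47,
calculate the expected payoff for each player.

E[P1] = 2.9641, E[P2] = 6.7274

Work:
E[P1] = p·q·π₁(A,X) + p·(1-q)·π₁(A,Y) + (1-p)·q·π₁(B,X) + (1-p)·(1-q)·π₁(B,Y)
= 0.71·0.47·1 + 0.71·0.53·4 + 0.29·0.47·6 + 0.29·0.53·2
= 2.9641

E[P2] = 6.7274 (similar calculation)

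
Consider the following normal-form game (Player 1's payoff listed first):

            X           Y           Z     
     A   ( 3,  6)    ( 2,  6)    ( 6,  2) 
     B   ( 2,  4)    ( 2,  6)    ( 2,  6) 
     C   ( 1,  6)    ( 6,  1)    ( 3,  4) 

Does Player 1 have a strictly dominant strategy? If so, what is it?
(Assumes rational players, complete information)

No strictly dominant strategy exists for Player 1

Work:
A strategy strictly dominates another if it gives a strictly higher payoff against every opponent action. Compare each pair of P1's strategies column-by-column:
  A vs B: [3 vs 2, 2 vs 2, 6 vs 2] → A does not strictly dominate B (column Y: 2 ≤ 2)
  A vs C: [3 vs 1, 2 vs 6, 6 vs 3] → A does not strictly dominate C (column Y: 2 ≤ 6)
  B vs A: [2 vs 3, 2 vs 2, 2 vs 6] → B does not strictly dominate A (column X: 2 ≤ 3)
  B vs C: [2 vs 1, 2 vs 6, 2 vs 3] → B does not strictly dominate C (column Y: 2 ≤ 6)
  C vs A: [1 vs 3, 6 vs 2, 3 vs 6] → C does not strictly dominate A (column X: 1 ≤ 3)
  C vs B: [1 vs 2, 6 vs 2, 3 vs 2] → C does not strictly dominate B (column X: 1 ≤ 2)
No single strategy strictly dominates all others → no strictly dominant strategy.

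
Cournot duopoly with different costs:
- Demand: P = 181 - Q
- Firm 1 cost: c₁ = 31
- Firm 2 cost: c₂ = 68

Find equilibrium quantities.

q₁* = 62.33, q₂* = 25.33

Work:
Reaction: q₁ = (181 - 31 - q₂)/2
Reaction: q₂ = (181 - 68 - q₁)/2
Solve simultaneously:
q₁* = (181 - 2×31 + 68)/3 = 62.33
q₂* = (181 - 2×68 + 31)/3 = 25.33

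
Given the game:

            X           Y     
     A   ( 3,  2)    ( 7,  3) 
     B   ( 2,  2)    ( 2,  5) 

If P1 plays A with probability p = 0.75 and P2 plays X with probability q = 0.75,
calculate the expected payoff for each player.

E[P1] = 3.5, E[P2] = 2.375

Work:
E[P1] = p·q·π₁(A,X) + p·(1-q)·π₁(A,Y) + (1-p)·q·π₁(B,X) + (1-p)·(1-q)·π₁(B,Y)
= 0.75·0.75·3 + 0.75·0.25·7 + 0.25·0.75·2 + 0.25·0.25·2
= 3.5

E[P2] = 2.375 (similar calculation)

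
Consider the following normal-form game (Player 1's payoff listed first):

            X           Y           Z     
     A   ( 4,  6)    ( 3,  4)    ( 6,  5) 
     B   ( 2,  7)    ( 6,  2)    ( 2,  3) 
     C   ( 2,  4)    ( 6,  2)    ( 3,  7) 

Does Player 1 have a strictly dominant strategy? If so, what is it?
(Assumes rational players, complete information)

No strictly dominant strategy exists for Player 1

Work:
A strategy strictly dominates another if it gives a strictly higher payoff against every opponent action. Compare each pair of P1's strategies column-by-column:
  A vs B: [4 vs 2, 3 vs 6, 6 vs 2] → A does not strictly dominate B (column Y: 3 ≤ 6)
  A vs C: [4 vs 2, 3 vs 6, 6 vs 3] → A does not strictly dominate C (column Y: 3 ≤ 6)
  B vs A: [2 vs 4, 6 vs 3, 2 vs 6] → B does not strictly dominate A (column X: 2 ≤ 4)
  B vs C: [2 vs 2, 6 vs 6, 2 vs 3] → B does not strictly dominate C (column X: 2 ≤ 2)
  C vs A: [2 vs 4, 6 vs 3, 3 vs 6] → C does not strictly dominate A (column X: 2 ≤ 4)
  C vs B: [2 vs 2, 6 vs 6, 3 vs 2] → C does not strictly dominate B (column X: 2 ≤ 2)
No single strategy strictly dominates all others → no strictly dominant strategy.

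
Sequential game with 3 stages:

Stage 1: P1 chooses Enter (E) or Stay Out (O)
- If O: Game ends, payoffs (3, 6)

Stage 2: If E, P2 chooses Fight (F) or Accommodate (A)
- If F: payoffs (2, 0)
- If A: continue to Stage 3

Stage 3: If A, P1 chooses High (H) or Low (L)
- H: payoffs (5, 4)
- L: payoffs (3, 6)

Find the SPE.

SPE: (E, A, H); Outcome (5, 4)

Work:
Stage 3: P1 chooses H (5 vs 3)
Stage 2: P2: F->0, A->4 (anticipating H). Choose A
Stage 1: P1: O->3, E->5 (anticipating A, H). Choose E
SPE path: E -> A -> H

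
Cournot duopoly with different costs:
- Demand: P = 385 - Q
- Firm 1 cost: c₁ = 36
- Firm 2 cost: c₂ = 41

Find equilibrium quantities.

q₁* = 118.0, q₂* = 113.0

Work:
Reaction: q₁ = (385 - 36 - q₂)/2
Reaction: q₂ = (385 - 41 - q₁)/2
Solve simultaneously:
q₁* = (385 - 2×36 + 41)/3 = 118.0
q₂* = (385 - 2×41 + 36)/3 = 113.0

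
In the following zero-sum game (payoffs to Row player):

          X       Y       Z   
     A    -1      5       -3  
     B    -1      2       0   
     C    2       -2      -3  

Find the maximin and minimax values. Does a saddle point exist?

Maximin = -1, Minimax = 0, Saddle: False

Work:
Row minimums: [-3, -1, -3] → maximin = -1
Column maximums: [2, 5, 0] → minimax = 0
No saddle point (maximin ≠ minimax). Mixed strategy needed.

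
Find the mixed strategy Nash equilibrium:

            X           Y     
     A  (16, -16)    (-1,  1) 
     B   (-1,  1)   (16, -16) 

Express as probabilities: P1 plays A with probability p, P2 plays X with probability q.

p = 0.5, q = 0.5

Work:
Find probabilities that make opponent indifferent:
P2 chooses q to make P1 indifferent between A and B
P1 chooses p to make P2 indifferent between X and Y
Mixed NE: P1 plays (A: 0.5, B: 0.5), P2 plays (X: 0.5, Y: 0.5)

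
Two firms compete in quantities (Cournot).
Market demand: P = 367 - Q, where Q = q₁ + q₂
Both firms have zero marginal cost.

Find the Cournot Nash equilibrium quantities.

q₁* = q₂* = 122.33; P* = 122.33

Work:
Profit: π_i = P·q_i = (a - q_i - q_j)·q_i
FOC: ∂π_i/∂q_i = a - 2q_i - q_j = 0
Reaction function: q_i = (367 - q_j)/2
Symmetry: q* = 367/3 = 122.33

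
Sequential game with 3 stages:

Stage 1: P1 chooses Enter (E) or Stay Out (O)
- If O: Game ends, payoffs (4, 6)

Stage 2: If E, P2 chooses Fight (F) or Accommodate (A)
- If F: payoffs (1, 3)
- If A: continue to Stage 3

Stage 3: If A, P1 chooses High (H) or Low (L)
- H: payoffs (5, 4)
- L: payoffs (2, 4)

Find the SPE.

SPE: (E, A, H); Outcome (5, 4)

Work:
Stage 3: P1 chooses H (5 vs 2)
Stage 2: P2: F->3, A->4 (anticipating H). Choose A
Stage 1: P1: O->4, E->5 (anticipating A, H). Choose E
SPE path: E -> A -> H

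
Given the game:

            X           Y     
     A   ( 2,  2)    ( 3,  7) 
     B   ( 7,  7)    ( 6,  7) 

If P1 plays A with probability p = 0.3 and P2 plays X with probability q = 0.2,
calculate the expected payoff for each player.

E[P1] = 5.18, E[P2] = 6.7

Work:
E[P1] = p·q·π₁(A,X) + p·(1-q)·π₁(A,Y) + (1-p)·q·π₁(B,X) + (1-p)·(1-q)·π₁(B,Y)
= 0.3·0.2·2 + 0.3·0.8·3 + 0.7·0.2·7 + 0.7·0.8·6
= 5.18

E[P2] = 6.7 (similar calculation)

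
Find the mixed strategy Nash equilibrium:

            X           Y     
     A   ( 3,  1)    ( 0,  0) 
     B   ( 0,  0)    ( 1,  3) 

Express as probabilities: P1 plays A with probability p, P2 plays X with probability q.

p = 0.75, q = 0.25

Work:
Find probabilities that make opponent indifferent:
P2 chooses q to make P1 indifferent between A and B
P1 chooses p to make P2 indifferent between X and Y
Mixed NE: P1 plays (A: 0.75, B: 0.25), P2 plays (X: 0.25, Y: 0.75)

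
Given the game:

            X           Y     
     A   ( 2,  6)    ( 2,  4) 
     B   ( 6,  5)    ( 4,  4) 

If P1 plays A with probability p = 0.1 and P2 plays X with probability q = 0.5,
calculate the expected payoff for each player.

E[P1] = 4.7, E[P2] = 4.55

Work:
E[P1] = p·q·π₁(A,X) + p·(1-q)·π₁(A,Y) + (1-p)·q·π₁(B,X) + (1-p)·(1-q)·π₁(B,Y)
= 0.1·0.5·2 + 0.1·0.5·2 + 0.9·0.5·6 + 0.9·0.5·4
= 4.7

E[P2] = 4.55 (similar calculation)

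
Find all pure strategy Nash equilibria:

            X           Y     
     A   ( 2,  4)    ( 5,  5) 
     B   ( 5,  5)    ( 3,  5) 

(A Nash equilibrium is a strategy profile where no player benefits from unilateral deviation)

Nash equilibrium: (A, Y), (B, X)

Work:
Best responses:
  P1 vs X: payoffs [2, 5] → best response B (payoff 5)
  P1 vs Y: payoffs [5, 3] → best response A (payoff 5)
  P2 vs A: payoffs [4, 5] → best response Y (payoff 5)
  P2 vs B: payoffs [5, 5] → best response X/Y (payoff 5)
Mutual best responses: (A,Y), (B,X) → Nash equilibria.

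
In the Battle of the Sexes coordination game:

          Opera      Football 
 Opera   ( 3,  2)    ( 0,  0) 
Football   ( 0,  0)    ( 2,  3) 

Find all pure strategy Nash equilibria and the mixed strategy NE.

Pure NE: (Opera, Opera) and (Football, Football); Mixed NE: p = 0.6, q = 0.4

Work:
Check pure NE:
(Opera, Opera): (3, 2) - no unilateral deviation beneficial
(Football, Football): (2, 3) - no unilateral deviation beneficial
Mixed NE: P1 plays Opera with p = 0.6, P2 plays Opera with q = 0.4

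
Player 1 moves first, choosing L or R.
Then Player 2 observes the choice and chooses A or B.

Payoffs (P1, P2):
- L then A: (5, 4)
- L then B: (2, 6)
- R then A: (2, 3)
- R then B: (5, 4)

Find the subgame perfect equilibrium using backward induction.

P1 plays R, P2 plays B after L and B after R; Payoff (5, 4)

Work:
Backward induction:
After L: P2 chooses B → P1 gets 2
After R: P2 chooses B → P1 gets 5
P1 chooses R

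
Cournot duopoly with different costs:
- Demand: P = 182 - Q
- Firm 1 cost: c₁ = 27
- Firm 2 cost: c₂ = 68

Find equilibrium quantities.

q₁* = 65.33, q₂* = 24.33

Work:
Reaction: q₁ = (182 - 27 - q₂)/2
Reaction: q₂ = (182 - 68 - q₁)/2
Solve simultaneously:
q₁* = (182 - 2×27 + 68)/3 = 65.33
q₂* = (182 - 2×68 + 27)/3 = 24.33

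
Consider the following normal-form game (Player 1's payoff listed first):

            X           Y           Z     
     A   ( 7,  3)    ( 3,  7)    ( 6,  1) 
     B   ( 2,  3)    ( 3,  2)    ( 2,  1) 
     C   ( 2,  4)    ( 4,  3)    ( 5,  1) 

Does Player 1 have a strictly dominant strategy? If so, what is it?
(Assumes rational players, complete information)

No strictly dominant strategy exists for Player 1

Work:
A strategy strictly dominates another if it gives a strictly higher payoff against every opponent action. Compare each pair of P1's strategies column-by-column:
  A vs B: [7 vs 2, 3 vs 3, 6 vs 2] → A does not strictly dominate B (column Y: 3 ≤ 3)
  A vs C: [7 vs 2, 3 vs 4, 6 vs 5] → A does not strictly dominate C (column Y: 3 ≤ 4)
  B vs A: [2 vs 7, 3 vs 3, 2 vs 6] → B does not strictly dominate A (column X: 2 ≤ 7)
  B vs C: [2 vs 2, 3 vs 4, 2 vs 5] → B does not strictly dominate C (column X: 2 ≤ 2)
  C vs A: [2 vs 7, 4 vs 3, 5 vs 6] → C does not strictly dominate A (column X: 2 ≤ 7)
  C vs B: [2 vs 2, 4 vs 3, 5 vs 2] → C does not strictly dominate B (column X: 2 ≤ 2)
No single strategy strictly dominates all others → no strictly dominant strategy.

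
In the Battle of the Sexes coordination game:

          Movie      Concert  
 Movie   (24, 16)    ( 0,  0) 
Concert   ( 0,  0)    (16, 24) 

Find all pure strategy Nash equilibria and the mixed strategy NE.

Pure NE: (Movie, Movie) and (Concert, Concert); Mixed NE: p = 0.6, q = 0.4

Work:
Check pure NE:
(Movie, Movie): (24, 16) - no unilateral deviation beneficial
(Concert, Concert): (16, 24) - no unilateral deviation beneficial
Mixed NE: P1 plays Movie with p = 0.6, P2 plays Movie with q = 0.4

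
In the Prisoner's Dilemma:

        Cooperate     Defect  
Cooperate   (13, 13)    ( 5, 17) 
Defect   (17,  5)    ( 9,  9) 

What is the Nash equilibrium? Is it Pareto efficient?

(Defect, Defect) is NE; not Pareto efficient

Work:
Defect dominates Cooperate for both players:
If P2 cooperates: Defect (17) > Cooperate (13)
If P2 defects: Defect (9) > Cooperate (5)
NE: (Defect, Defect) with payoff (9, 9)
But (Cooperate, Cooperate) = (13, 13) Pareto dominates (9, 9)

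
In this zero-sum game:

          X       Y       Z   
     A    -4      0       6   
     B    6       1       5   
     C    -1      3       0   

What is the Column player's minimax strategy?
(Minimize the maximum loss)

Column should play Y, value = 3

Work:
Column player minimizes Row's maximum payoff:
Column X: max payoff to Row = 6
Column Y: max payoff to Row = 3
Column Z: max payoff to Row = 6
Minimum is 3, achieved by column Y.
Minimax strategy: Y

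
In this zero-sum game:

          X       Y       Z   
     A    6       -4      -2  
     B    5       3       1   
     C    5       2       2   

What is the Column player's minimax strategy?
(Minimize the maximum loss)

Column should play Z, value = 2

Work:
Column player minimizes Row's maximum payoff:
Column X: max payoff to Row = 6
Column Y: max payoff to Row = 3
Column Z: max payoff to Row = 2
Minimum is 2, achieved by column Z.
Minimax strategy: Z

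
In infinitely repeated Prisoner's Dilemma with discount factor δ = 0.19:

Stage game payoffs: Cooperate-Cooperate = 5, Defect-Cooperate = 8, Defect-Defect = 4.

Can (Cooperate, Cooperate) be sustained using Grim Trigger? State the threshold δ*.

δ* = 0.75; since δ = 0.19 < 0.75, cooperation cannot be sustained

Work:
For Grim Trigger:
Cooperate forever: 5/(1-δ)
Defect then punished: 8 + 4·δ/(1-δ)
Need: 5/(1-δ) ≥ 8 + 4·δ/(1-δ)
Solving: δ ≥ (T-R)/(T-P) = (8-5)/(8-4) = 0.75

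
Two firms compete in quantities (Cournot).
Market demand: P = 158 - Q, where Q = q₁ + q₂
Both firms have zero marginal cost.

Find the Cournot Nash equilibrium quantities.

q₁* = q₂* = 52.67; P* = 52.67

Work:
Profit: π_i = P·q_i = (a - q_i - q_j)·q_i
FOC: ∂π_i/∂q_i = a - 2q_i - q_j = 0
Reaction function: q_i = (158 - q_j)/2
Symmetry: q* = 158/3 = 52.67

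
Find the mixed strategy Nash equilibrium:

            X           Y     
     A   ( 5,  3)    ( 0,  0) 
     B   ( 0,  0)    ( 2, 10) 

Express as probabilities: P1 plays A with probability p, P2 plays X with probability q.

p = 0.7692, q = 0.2857

Work:
Find probabilities that make opponent indifferent:
P2 chooses q to make P1 indifferent between A and B
P1 chooses p to make P2 indifferent between X and Y
Mixed NE: P1 plays (A: 0.7692, B: 0.2308), P2 plays (X: 0.2857, Y: 0.7143)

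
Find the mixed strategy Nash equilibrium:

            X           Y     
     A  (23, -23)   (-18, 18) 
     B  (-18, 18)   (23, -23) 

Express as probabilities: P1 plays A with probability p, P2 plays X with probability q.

p = 0.5, q = 0.5

Work:
Find probabilities that make opponent indifferent:
P2 chooses q to make P1 indifferent between A and B
P1 chooses p to make P2 indifferent between X and Y
Mixed NE: P1 plays (A: 0.5, B: 0.5), P2 plays (X: 0.5, Y: 0.5)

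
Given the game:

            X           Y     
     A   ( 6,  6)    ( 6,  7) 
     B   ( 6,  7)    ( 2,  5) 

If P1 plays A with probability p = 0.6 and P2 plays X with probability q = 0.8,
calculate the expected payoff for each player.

E[P1] = 5.68, E[P2] = 6.36

Work:
E[P1] = p·q·π₁(A,X) + p·(1-q)·π₁(A,Y) + (1-p)·q·π₁(B,X) + (1-p)·(1-q)·π₁(B,Y)
= 0.6·0.8·6 + 0.6·0.2·6 + 0.4·0.8·6 + 0.4·0.2·2
= 5.68

E[P2] = 6.36 (similar calculation)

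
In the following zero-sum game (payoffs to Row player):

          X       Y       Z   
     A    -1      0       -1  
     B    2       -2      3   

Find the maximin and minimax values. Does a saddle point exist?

Maximin = -1, Minimax = 0, Saddle: False

Work:
Row minimums: [-1, -2] → maximin = -1
Column maximums: [2, 0, 3] → minimax = 0
No saddle point (maximin ≠ minimax). Mixed strategy needed.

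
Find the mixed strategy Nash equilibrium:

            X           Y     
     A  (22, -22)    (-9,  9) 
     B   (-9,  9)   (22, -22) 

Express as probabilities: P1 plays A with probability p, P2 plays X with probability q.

p = 0.5, q = 0.5

Work:
Find probabilities that make opponent indifferent:
P2 chooses q to make P1 indifferent between A and B
P1 chooses p to make P2 indifferent between X and Y
Mixed NE: P1 plays (A: 0.5, B: 0.5), P2 plays (X: 0.5, Y: 0.5)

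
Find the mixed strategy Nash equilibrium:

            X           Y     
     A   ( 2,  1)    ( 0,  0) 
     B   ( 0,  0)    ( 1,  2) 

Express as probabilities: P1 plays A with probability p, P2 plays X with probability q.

p = 0.6667, q = 0.3333

Work:
Find probabilities that make opponent indifferent:
P2 chooses q to make P1 indifferent between A and B
P1 chooses p to make P2 indifferent between X and Y
Mixed NE: P1 plays (A: 0.6667, B: 0.3333), P2 plays (X: 0.3333, Y: 0.6667)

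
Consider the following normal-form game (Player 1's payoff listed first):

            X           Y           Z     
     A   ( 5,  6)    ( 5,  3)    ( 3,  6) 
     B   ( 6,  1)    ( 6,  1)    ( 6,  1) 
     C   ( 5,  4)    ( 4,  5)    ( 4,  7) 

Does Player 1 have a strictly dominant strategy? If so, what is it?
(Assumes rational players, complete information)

Yes, Player 1's strictly dominant strategy is B

Work:
A strategy strictly dominates another if it gives a strictly higher payoff against every opponent action. Compare each pair of P1's strategies column-by-column:
  A vs B: [5 vs 6, 5 vs 6, 3 vs 6] → A does not strictly dominate B (column X: 5 ≤ 6)
  A vs C: [5 vs 5, 5 vs 4, 3 vs 4] → A does not strictly dominate C (column X: 5 ≤ 5)
  B vs A: [6 vs 5, 6 vs 5, 6 vs 3] → B strictly dominates A
  B vs C: [6 vs 5, 6 vs 4, 6 vs 4] → B strictly dominates C
  C vs A: [5 vs 5, 4 vs 5, 4 vs 3] → C does not strictly dominate A (column X: 5 ≤ 5)
  C vs B: [5 vs 6, 4 vs 6, 4 vs 6] → C does not strictly dominate B (column X: 5 ≤ 6)
B strictly dominates every other strategy → strictly dominant.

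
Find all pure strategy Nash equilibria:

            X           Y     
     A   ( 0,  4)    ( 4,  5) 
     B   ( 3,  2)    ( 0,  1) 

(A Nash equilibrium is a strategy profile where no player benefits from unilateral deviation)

Nash equilibrium: (A, Y), (B, X)

Work:
Best responses:
  P1 vs X: payoffs [0, 3] → best response B (payoff 3)
  P1 vs Y: payoffs [4, 0] → best response A (payoff 4)
  P2 vs A: payoffs [4, 5] → best response Y (payoff 5)
  P2 vs B: payoffs [2, 1] → best response X (payoff 2)
Mutual best responses: (A,Y), (B,X) → Nash equilibria.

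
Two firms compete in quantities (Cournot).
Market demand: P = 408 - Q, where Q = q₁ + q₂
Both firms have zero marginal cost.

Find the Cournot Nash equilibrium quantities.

q₁* = q₂* = 136.0; P* = 136.0

Work:
Profit: π_i = P·q_i = (a - q_i - q_j)·q_i
FOC: ∂π_i/∂q_i = a - 2q_i - q_j = 0
Reaction function: q_i = (408 - q_j)/2
Symmetry: q* = 408/3 = 136.0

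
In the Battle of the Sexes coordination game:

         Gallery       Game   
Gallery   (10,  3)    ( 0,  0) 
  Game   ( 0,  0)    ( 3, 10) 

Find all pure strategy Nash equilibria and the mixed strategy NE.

Pure NE: (Gallery, Gallery) and (Game, Game); Mixed NE: p = 0.7692, q = 0.2308

Work:
Check pure NE:
(Gallery, Gallery): (10, 3) - no unilateral deviation beneficial
(Game, Game): (3, 10) - no unilateral deviation beneficial
Mixed NE: P1 plays Gallery with p = 0.7692, P2 plays Gallery with q = 0.2308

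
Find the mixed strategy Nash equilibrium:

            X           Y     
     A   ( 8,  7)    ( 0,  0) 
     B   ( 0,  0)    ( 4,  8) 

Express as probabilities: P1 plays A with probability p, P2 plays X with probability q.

p = 0.5333, q = 0.3333

Work:
Find probabilities that make opponent indifferent:
P2 chooses q to make P1 indifferent between A and B
P1 chooses p to make P2 indifferent between X and Y
Mixed NE: P1 plays (A: 0.5333, B: 0.4667), P2 plays (X: 0.3333, Y: 0.6667)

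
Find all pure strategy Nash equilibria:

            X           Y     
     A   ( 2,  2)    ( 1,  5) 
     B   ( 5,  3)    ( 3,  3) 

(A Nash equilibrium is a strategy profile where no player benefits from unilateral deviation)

Nash equilibrium: (B, X), (B, Y)

Work:
Best responses:
  P1 vs X: payoffs [2, 5] → best response B (payoff 5)
  P1 vs Y: payoffs [1, 3] → best response B (payoff 3)
  P2 vs A: payoffs [2, 5] → best response Y (payoff 5)
  P2 vs B: payoffs [3, 3] → best response X/Y (payoff 3)
Mutual best responses: (B,X), (B,Y) → Nash equilibria.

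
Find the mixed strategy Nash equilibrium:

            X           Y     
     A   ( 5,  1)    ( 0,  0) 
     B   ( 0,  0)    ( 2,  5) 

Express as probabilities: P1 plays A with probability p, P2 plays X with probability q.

p = 0.8333, q = 0.2857

Work:
Find probabilities that make opponent indifferent:
P2 chooses q to make P1 indifferent between A and B
P1 chooses p to make P2 indifferent between X and Y
Mixed NE: P1 plays (A: 0.8333, B: 0.1667), P2 plays (X: 0.2857, Y: 0.7143)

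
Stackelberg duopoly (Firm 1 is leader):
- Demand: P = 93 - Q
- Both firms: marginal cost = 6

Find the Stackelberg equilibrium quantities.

q₁* (leader) = 43.5, q₂* (follower) = 21.75

Work:
Follower's reaction: q₂ = (a - c - q₁)/2
Leader substitutes: π₁ = q₁·(a - q₁ - (a-c-q₁)/2 - c)
FOC: q₁* = (93 - 6)/2 = 43.50
Then: q₂* = (93 - 6 - 43.5)/2 = 21.75
Leader has first-mover advantage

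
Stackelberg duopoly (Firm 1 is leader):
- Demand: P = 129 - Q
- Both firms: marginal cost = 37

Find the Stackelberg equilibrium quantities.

q₁* (leader) = 46.0, q₂* (follower) = 23.0

Work:
Follower's reaction: q₂ = (a - c - q₁)/2
Leader substitutes: π₁ = q₁·(a - q₁ - (a-c-q₁)/2 - c)
FOC: q₁* = (129 - 37)/2 = 46.00
Then: q₂* = (129 - 37 - 46.0)/2 = 23.00
Leader has first-mover advantage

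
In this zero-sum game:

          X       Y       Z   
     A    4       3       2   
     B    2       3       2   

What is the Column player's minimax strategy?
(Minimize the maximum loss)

Column should play Z, value = 2

Work:
Column player minimizes Row's maximum payoff:
Column X: max payoff to Row = 4
Column Y: max payoff to Row = 3
Column Z: max payoff to Row = 2
Minimum is 2, achieved by column Z.
Minimax strategy: Z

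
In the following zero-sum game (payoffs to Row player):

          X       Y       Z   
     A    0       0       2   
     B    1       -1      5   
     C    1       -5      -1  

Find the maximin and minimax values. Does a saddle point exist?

Maximin = 0, Minimax = 0, Saddle: True

Work:
Row minimums: [0, -1, -5] → maximin = 0
Column maximums: [1, 0, 5] → minimax = 0
Saddle point exists! Game value = 0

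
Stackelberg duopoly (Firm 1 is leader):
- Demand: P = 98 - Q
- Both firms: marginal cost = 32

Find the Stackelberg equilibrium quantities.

q₁* (leader) = 33.0, q₂* (follower) = 16.5

Work:
Follower's reaction: q₂ = (a - c - q₁)/2
Leader substitutes: π₁ = q₁·(a - q₁ - (a-c-q₁)/2 - c)
FOC: q₁* = (98 - 32)/2 = 33.00
Then: q₂* = (98 - 32 - 33.0)/2 = 16.50
Leader has first-mover advantage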